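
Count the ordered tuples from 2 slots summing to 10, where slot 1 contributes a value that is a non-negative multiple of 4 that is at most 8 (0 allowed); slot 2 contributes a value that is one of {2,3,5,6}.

The generating function for the choices is (1 + x⁴ + x⁸)·(x² + x³ + x⁵ + x⁶); the count is [x¹⁰].
(1 + x⁴ + x⁸) has coefficients 1,0,0,0,1,0,0,0,1 for degrees 0…8.
(x² + x³ + x⁵ + x⁶) has coefficients 0,0,1,1,0,1,1,0,0,0,0 for degrees 0…10.
[x¹⁰] = 1·0 + 1·1 + 1·1 = 2.

2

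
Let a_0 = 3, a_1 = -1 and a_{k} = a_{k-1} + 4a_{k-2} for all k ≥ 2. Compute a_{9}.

4127

The ordinary generating function has denominator 1 - q - 4q^2.
Iterating the recurrence: a_0,…,a_{9} = 3, -1, 11, 7, 51, 79, 283, 599, 1731, 4127.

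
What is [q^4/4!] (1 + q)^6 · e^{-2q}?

-56

The EGF product rule gives c_4 = Σ_{k_1+k_2=4} C(4; k_1,k_2) · ∏ g_i(k_i), where (1+q)^6 gives the falling factorial (6)_k; e^{-2q} gives (-2)^k.
g_1(k) for k = 0…4: 1, 6, 30, 120, 360.
g_2(k) for k = 0…4: 1, -2, 4, -8, 16.
c_4 = Σ_k C(4,k)·g_1(k)·g_2(4−k) = 1·1·16 + 4·6·(-8) + 6·30·4 + 4·120·(-2) + 1·360·1 = 16 − 192 + 720 − 960 + 360 = -56.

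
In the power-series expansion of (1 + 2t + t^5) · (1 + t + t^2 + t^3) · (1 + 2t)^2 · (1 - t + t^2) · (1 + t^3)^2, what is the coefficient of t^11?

(1 + 2t + t^5) has coefficients 1,2,0,0,0,1 for degrees 0…5.
(1 + t + t^2 + t^3) has coefficients 1,1,1,1,0,0,0,0,0,0,0,0 for degrees 0…11.
Multiplying by (1 + 2t)^2 gives running coefficients 1,5,9,9,8,4,0,0,0,0,0,0 for degrees 0…11.
Multiplying by (1 - t + t^2) gives running coefficients 1,4,5,5,8,5,4,4,0,0,0,0 for degrees 0…11.
Finally multiplying by (1 + t^3)^2, the product of all factors after the first has coefficients 1,4,5,7,16,15,15,24,15,13,16,5 for degrees 0…11.
[t^11] = 1·5 + 2·16 + 1·15 = 52.

52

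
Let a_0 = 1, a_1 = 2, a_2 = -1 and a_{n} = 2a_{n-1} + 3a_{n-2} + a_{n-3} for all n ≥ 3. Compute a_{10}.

The ordinary generating function has denominator 1 - 2t - 3t^2 - t^3.
Iterating the recurrence: a_0,…,a_{10} = 1, 2, -1, 5, 9, 32, 96, 297, 914, 2815, 8669.

8669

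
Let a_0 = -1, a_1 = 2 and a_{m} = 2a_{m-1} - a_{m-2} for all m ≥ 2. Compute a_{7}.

20

The ordinary generating function has denominator 1 - 2z + z^2.
Iterating the recurrence: a_0,…,a_{7} = -1, 2, 5, 8, 11, 14, 17, 20.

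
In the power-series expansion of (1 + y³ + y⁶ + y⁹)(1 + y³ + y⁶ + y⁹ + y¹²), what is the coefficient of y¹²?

(1 + y³ + y⁶ + y⁹) has coefficients 1,0,0,1,0,0,1,0,0,1 for degrees 0…9.
(1 + y³ + y⁶ + y⁹ + y¹²) has coefficients 1,0,0,1,0,0,1,0,0,1,0,0,1 for degrees 0…12.
[y¹²] = 1·1 + 1·1 + 1·1 + 1·1 = 4.

4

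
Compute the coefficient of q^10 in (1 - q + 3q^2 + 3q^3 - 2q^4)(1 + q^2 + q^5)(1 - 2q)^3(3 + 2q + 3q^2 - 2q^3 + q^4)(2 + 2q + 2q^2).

-432

(1 - q + 3q^2 + 3q^3 - 2q^4) has coefficients 1,-1,3,3,-2 for degrees 0…4.
(1 + q^2 + q^5) has coefficients 1,0,1,0,0,1,0,0,0,0,0 for degrees 0…10.
Multiplying by (1 - 2q)^3 gives running coefficients 1,-6,13,-14,12,-7,-6,12,-8,0,0 for degrees 0…10.
Multiplying by (3 + 2q + 3q^2 - 2q^3 + q^4) gives running coefficients 3,-16,30,-36,60,-71,45,-35,8,25,-54 for degrees 0…10.
Finally multiplying by (2 + 2q + 2q^2), the product of all factors after the first has coefficients 6,-26,34,-44,108,-94,68,-122,36,-4,-42 for degrees 0…10.
[q^10] = 1·(-42) − 1·(-4) + 3·36 + 3·(-122) − 2·68 = -432.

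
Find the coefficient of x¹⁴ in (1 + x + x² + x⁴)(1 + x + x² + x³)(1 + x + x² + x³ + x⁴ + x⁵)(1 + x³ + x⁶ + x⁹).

(1 + x + x² + x⁴) has coefficients 1,1,1,0,1 for degrees 0…4.
(1 + x + x² + x³) has coefficients 1,1,1,1,0,0,0,0,0,0,0,0,0,0,0 for degrees 0…14.
Multiplying by (1 + x + x² + x³ + x⁴ + x⁵) gives running coefficients 1,2,3,4,4,4,3,2,1,0,0,0,0,0,0 for degrees 0…14.
Finally multiplying by (1 + x³ + x⁶ + x⁹), the product of all factors after the first has coefficients 1,2,3,5,6,7,8,8,8,8,8,8,7,6,5 for degrees 0…14.
[x¹⁴] = 1·5 + 1·6 + 1·7 + 1·8 = 26.

26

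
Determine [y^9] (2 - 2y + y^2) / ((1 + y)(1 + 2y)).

The denominator gives the recurrence a_n = −3a_(n−1) − 2a_(n−2) for n ≥ 3; the numerator fixes a_0 = 2, a_1 = -8, a_2 = 21.
Iterating: 2, -8, 21, -47, 99, -203, 411, -827, 1659, -3323, so a_9 = -3323.

-3323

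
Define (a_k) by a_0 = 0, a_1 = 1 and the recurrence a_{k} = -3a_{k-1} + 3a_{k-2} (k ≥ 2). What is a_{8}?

The ordinary generating function has denominator 1 + 3t - 3t^2.
Iterating the recurrence: a_0,…,a_{8} = 0, 1, -3, 12, -45, 171, -648, 2457, -9315.

-9315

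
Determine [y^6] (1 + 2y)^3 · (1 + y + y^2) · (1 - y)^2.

(1 + 2y)^3 has coefficients 1,6,12,8 for degrees 0…3.
(1 + y + y^2) has coefficients 1,1,1,0,0,0,0 for degrees 0…6.
Finally multiplying by (1 - y)^2, the product of all factors after the first has coefficients 1,-1,0,-1,1,0,0 for degrees 0…6.
[y^6] = 1·0 + 6·0 + 12·1 + 8·(-1) = 4.

4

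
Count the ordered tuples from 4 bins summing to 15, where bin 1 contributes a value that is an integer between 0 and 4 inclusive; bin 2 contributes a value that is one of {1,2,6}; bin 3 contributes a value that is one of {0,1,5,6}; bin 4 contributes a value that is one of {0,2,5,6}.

16

The generating function for the choices is (1 + x + x² + x³ + x⁴)·(x + x² + x⁶)·(1 + x + x⁵ + x⁶)·(1 + x² + x⁵ + x⁶); the count is [x¹⁵].
(1 + x + x² + x³ + x⁴) has coefficients 1,1,1,1,1 for degrees 0…4.
(x + x² + x⁶) has coefficients 0,1,1,0,0,0,1,0,0,0,0,0,0,0,0,0 for degrees 0…15.
Multiplying by (1 + x + x⁵ + x⁶) gives running coefficients 0,1,2,1,0,0,2,3,1,0,0,1,1,0,0,0 for degrees 0…15.
Finally multiplying by (1 + x² + x⁵ + x⁶), the product of all factors after the first has coefficients 0,1,2,2,2,1,3,6,6,4,1,3,6,5,2,0 for degrees 0…15.
[x¹⁵] = 1·0 + 1·2 + 1·5 + 1·6 + 1·3 = 16.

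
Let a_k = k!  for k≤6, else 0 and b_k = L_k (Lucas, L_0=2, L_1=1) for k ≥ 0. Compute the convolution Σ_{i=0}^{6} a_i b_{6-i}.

The convolution is the t^6 coefficient of A(t)B(t).
Σ = 1·18 + 1·11 + 2·7 + 6·4 + 24·3 + 120·1 + 720·2 = 1699.

1699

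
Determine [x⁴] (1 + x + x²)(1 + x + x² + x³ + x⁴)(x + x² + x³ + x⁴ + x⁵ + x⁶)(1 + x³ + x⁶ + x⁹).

10

(1 + x + x²) has coefficients 1,1,1 for degrees 0…2.
(1 + x + x² + x³ + x⁴) has coefficients 1,1,1,1,1 for degrees 0…4.
Multiplying by (x + x² + x³ + x⁴ + x⁵ + x⁶) gives running coefficients 0,1,2,3,4 for degrees 0…4.
Finally multiplying by (1 + x³ + x⁶ + x⁹), the product of all factors after the first has coefficients 0,1,2,3,5 for degrees 0…4.
[x⁴] = 1·5 + 1·3 + 1·2 = 10.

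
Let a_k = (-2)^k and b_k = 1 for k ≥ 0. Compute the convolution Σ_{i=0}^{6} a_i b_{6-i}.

43

The convolution is the x^6 coefficient of A(x)B(x).
Σ = 1·1 − 2·1 + 4·1 − 8·1 + 16·1 − 32·1 + 64·1 = 43.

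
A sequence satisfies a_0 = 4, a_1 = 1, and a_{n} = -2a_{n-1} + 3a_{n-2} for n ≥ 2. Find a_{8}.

4924

The ordinary generating function has denominator 1 + 2x - 3x^2.
Iterating the recurrence: a_0,…,a_{8} = 4, 1, 10, -17, 64, -179, 550, -1637, 4924.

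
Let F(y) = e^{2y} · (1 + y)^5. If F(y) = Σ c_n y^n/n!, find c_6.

24064

The EGF product rule gives c_6 = Σ_{k_1+k_2=6} C(6; k_1,k_2) · ∏ g_i(k_i), where e^{2y} gives (2)^k; (1+y)^5 gives the falling factorial (5)_k.
g_1(k) for k = 0…6: 1, 2, 4, 8, 16, 32, 64.
g_2(k) for k = 0…6: 1, 5, 20, 60, 120, 120, 0.
c_6 = Σ_k C(6,k)·g_1(k)·g_2(6−k) = 6·2·120 + 15·4·120 + 20·8·60 + 15·16·20 + 6·32·5 + 1·64·1 = 1440 + 7200 + 9600 + 4800 + 960 + 64 = 24064.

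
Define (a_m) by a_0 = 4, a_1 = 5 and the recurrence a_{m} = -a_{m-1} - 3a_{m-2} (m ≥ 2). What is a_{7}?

The ordinary generating function has denominator 1 + t + 3t^2.
Iterating the recurrence: a_0,…,a_{7} = 4, 5, -17, 2, 49, -55, -92, 257.

257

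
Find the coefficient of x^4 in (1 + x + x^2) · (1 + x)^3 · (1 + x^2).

(1 + x + x^2) has coefficients 1,1,1 for degrees 0…2.
(1 + x)^3 has coefficients 1,3,3,1,0 for degrees 0…4.
Finally multiplying by (1 + x^2), the product of all factors after the first has coefficients 1,3,4,4,3 for degrees 0…4.
[x^4] = 1·3 + 1·4 + 1·4 = 11.

11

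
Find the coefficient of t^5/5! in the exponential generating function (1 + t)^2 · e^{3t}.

The EGF product rule gives c_5 = Σ_{k_1+k_2=5} C(5; k_1,k_2) · ∏ g_i(k_i), where (1+t)^2 gives the falling factorial (2)_k; e^{3t} gives (3)^k.
g_1(k) for k = 0…5: 1, 2, 2, 0, 0, 0.
g_2(k) for k = 0…5: 1, 3, 9, 27, 81, 243.
c_5 = Σ_k C(5,k)·g_1(k)·g_2(5−k) = 1·1·243 + 5·2·81 + 10·2·27 = 243 + 810 + 540 = 1593.

1593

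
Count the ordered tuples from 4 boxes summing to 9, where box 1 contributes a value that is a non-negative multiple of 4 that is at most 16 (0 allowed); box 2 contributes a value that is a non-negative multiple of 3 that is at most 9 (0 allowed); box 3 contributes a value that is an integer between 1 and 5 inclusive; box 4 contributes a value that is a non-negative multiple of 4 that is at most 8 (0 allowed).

8

The generating function for the choices is (1 + q^4 + q^8 + q^12 + q^16)·(1 + q^3 + q^6 + q^9)·(q + q^2 + q^3 + q^4 + q^5)·(1 + q^4 + q^8); the count is [q^9].
(1 + q^4 + q^8 + q^12 + q^16) has coefficients 1,0,0,0,1,0,0,0,1,0 for degrees 0…9.
(1 + q^3 + q^6 + q^9) has coefficients 1,0,0,1,0,0,1,0,0,1 for degrees 0…9.
Multiplying by (q + q^2 + q^3 + q^4 + q^5) gives running coefficients 0,1,1,1,2,2,1,2,2,1 for degrees 0…9.
Finally multiplying by (1 + q^4 + q^8), the product of all factors after the first has coefficients 0,1,1,1,2,3,2,3,4,4 for degrees 0…9.
[q^9] = 1·4 + 1·3 + 1·1 = 8.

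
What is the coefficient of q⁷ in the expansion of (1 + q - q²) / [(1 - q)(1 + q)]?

The denominator gives the recurrence a_n = a_(n−2) for n ≥ 3; the numerator fixes a_0 = 1, a_1 = 1, a_2 = 0.
Iterating: 1, 1, 0, 1, 0, 1, 0, 1, so a_7 = 1.

1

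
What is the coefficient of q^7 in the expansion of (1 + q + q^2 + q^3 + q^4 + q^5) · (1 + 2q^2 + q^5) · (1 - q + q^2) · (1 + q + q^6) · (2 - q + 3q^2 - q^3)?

(1 + q + q^2 + q^3 + q^4 + q^5) has coefficients 1,1,1,1,1,1 for degrees 0…5.
(1 + 2q^2 + q^5) has coefficients 1,0,2,0,0,1,0,0 for degrees 0…7.
Multiplying by (1 - q + q^2) gives running coefficients 1,-1,3,-2,2,1,-1,1 for degrees 0…7.
Multiplying by (1 + q + q^6) gives running coefficients 1,0,2,1,0,3,1,-1 for degrees 0…7.
Finally multiplying by (2 - q + 3q^2 - q^3), the product of all factors after the first has coefficients 2,-1,7,-1,5,7,-2,6 for degrees 0…7.
[q^7] = 1·6 + 1·(-2) + 1·7 + 1·5 + 1·(-1) + 1·7 = 22.

22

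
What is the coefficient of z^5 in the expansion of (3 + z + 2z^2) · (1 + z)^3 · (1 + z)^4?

168

(3 + z + 2z^2) has coefficients 3,1,2 for degrees 0…2.
(1 + z)^3 has coefficients 1,3,3,1,0,0 for degrees 0…5.
Finally multiplying by (1 + z)^4, the product of all factors after the first has coefficients 1,7,21,35,35,21 for degrees 0…5.
[z^5] = 3·21 + 1·35 + 2·35 = 168.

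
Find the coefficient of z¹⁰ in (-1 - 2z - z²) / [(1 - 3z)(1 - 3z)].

-1102248

The denominator gives the recurrence a_n = 6a_(n−1) − 9a_(n−2) for n ≥ 3; the numerator fixes a_0 = -1, a_1 = -8, a_2 = -40.
Iterating: -1, -8, -40, -168, -648, -2376, -8424, -29160, -99144, -332424, -1102248, so a_10 = -1102248.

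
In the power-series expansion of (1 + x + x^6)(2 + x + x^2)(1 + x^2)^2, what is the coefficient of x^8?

(1 + x + x^6) has coefficients 1,1,0,0,0,0,1 for degrees 0…6.
(2 + x + x^2) has coefficients 2,1,1,0,0,0,0,0,0 for degrees 0…8.
Finally multiplying by (1 + x^2)^2, the product of all factors after the first has coefficients 2,1,5,2,4,1,1,0,0 for degrees 0…8.
[x^8] = 1·0 + 1·0 + 1·5 = 5.

5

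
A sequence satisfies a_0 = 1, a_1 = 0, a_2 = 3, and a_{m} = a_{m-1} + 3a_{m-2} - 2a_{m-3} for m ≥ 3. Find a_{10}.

The ordinary generating function has denominator 1 - y - 3y^2 + 2y^3.
Iterating the recurrence: a_0,…,a_{10} = 1, 0, 3, 1, 10, 7, 35, 36, 127, 165, 474.

474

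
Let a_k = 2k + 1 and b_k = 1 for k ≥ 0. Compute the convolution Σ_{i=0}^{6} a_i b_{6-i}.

49

Write out a_i and b_{6-i} for i = 0,…,6 and sum the products.
Σ = 1·1 + 3·1 + 5·1 + 7·1 + 9·1 + 11·1 + 13·1 = 49.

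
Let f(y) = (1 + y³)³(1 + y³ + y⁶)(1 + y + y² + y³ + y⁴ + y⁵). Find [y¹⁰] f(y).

(1 + y³)³ has coefficients 1,0,0,3,0,0,3,0,0,1 for degrees 0…9.
(1 + y³ + y⁶) has coefficients 1,0,0,1,0,0,1,0,0,0,0 for degrees 0…10.
Finally multiplying by (1 + y + y² + y³ + y⁴ + y⁵), the product of all factors after the first has coefficients 1,1,1,2,2,2,2,2,2,1,1 for degrees 0…10.
[y¹⁰] = 1·1 + 3·2 + 3·2 + 1·1 = 14.

14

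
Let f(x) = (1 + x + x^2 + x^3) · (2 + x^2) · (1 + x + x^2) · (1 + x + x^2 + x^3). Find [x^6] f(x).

(1 + x + x^2 + x^3) has coefficients 1,1,1,1 for degrees 0…3.
(2 + x^2) has coefficients 2,0,1,0,0,0,0 for degrees 0…6.
Multiplying by (1 + x + x^2) gives running coefficients 2,2,3,1,1,0,0 for degrees 0…6.
Finally multiplying by (1 + x + x^2 + x^3), the product of all factors after the first has coefficients 2,4,7,8,7,5,2 for degrees 0…6.
[x^6] = 1·2 + 1·5 + 1·7 + 1·8 = 22.

22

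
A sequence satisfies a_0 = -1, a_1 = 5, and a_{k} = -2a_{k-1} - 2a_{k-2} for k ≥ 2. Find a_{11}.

96

The ordinary generating function has denominator 1 + 2t + 2t^2.
Iterating the recurrence: a_0,…,a_{11} = -1, 5, -8, 6, 4, -20, 32, -24, -16, 80, -128, 96.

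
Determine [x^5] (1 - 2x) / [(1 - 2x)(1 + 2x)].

-32

The denominator gives the recurrence a_n = 4a_(n−2) for n ≥ 3; the numerator fixes a_0 = 1, a_1 = -2, a_2 = 4.
Iterating: 1, -2, 4, -8, 16, -32, so a_5 = -32.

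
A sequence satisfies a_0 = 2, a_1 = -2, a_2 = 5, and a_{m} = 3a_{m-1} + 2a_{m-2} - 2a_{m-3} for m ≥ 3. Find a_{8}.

The ordinary generating function has denominator 1 - 3y - 2y^2 + 2y^3.
Iterating the recurrence: a_0,…,a_{8} = 2, -2, 5, 7, 35, 109, 383, 1297, 4439.

4439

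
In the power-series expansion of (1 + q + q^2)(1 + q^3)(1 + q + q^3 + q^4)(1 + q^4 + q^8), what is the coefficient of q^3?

(1 + q + q^2) has coefficients 1,1,1 for degrees 0…2.
(1 + q^3) has coefficients 1,0,0,1 for degrees 0…3.
Multiplying by (1 + q + q^3 + q^4) gives running coefficients 1,1,0,2 for degrees 0…3.
Finally multiplying by (1 + q^4 + q^8), the product of all factors after the first has coefficients 1,1,0,2 for degrees 0…3.
[q^3] = 1·2 + 1·0 + 1·1 = 3.

3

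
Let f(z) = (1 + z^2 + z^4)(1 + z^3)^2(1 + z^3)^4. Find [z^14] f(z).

15

(1 + z^2 + z^4) has coefficients 1,0,1,0,1 for degrees 0…4.
(1 + z^3)^2 has coefficients 1,0,0,2,0,0,1,0,0,0,0,0,0,0,0 for degrees 0…14.
Finally multiplying by (1 + z^3)^4, the product of all factors after the first has coefficients 1,0,0,6,0,0,15,0,0,20,0,0,15,0,0 for degrees 0…14.
[z^14] = 1·0 + 1·15 + 1·0 = 15.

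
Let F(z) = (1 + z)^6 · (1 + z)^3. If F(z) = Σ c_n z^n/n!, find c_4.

3024

The EGF product rule gives c_4 = Σ_{k_1+k_2=4} C(4; k_1,k_2) · ∏ g_i(k_i), where (1+z)^6 gives the falling factorial (6)_k; (1+z)^3 gives the falling factorial (3)_k.
g_1(k) for k = 0…4: 1, 6, 30, 120, 360.
g_2(k) for k = 0…4: 1, 3, 6, 6, 0.
c_4 = Σ_k C(4,k)·g_1(k)·g_2(4−k) = 4·6·6 + 6·30·6 + 4·120·3 + 1·360·1 = 144 + 1080 + 1440 + 360 = 3024.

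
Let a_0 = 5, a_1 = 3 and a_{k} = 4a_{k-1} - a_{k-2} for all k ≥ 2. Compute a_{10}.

251223

The ordinary generating function has denominator 1 - 4z + z^2.
Iterating the recurrence: a_0,…,a_{10} = 5, 3, 7, 25, 93, 347, 1295, 4833, 18037, 67315, 251223.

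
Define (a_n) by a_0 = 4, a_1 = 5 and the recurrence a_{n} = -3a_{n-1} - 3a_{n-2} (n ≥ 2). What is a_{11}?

-4131

The ordinary generating function has denominator 1 + 3y + 3y^2.
Iterating the recurrence: a_0,…,a_{11} = 4, 5, -27, 66, -117, 153, -108, -135, 729, -1782, 3159, -4131.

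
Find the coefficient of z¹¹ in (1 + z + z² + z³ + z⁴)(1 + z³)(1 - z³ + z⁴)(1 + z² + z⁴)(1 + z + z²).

(1 + z + z² + z³ + z⁴) has coefficients 1,1,1,1,1 for degrees 0…4.
(1 + z³) has coefficients 1,0,0,1,0,0,0,0,0,0,0,0 for degrees 0…11.
Multiplying by (1 - z³ + z⁴) gives running coefficients 1,0,0,0,1,0,-1,1,0,0,0,0 for degrees 0…11.
Multiplying by (1 + z² + z⁴) gives running coefficients 1,0,1,0,2,0,0,1,0,1,-1,1 for degrees 0…11.
Finally multiplying by (1 + z + z²), the product of all factors after the first has coefficients 1,1,2,1,3,2,2,1,1,2,0,1 for degrees 0…11.
[z¹¹] = 1·1 + 1·0 + 1·2 + 1·1 + 1·1 = 5.

5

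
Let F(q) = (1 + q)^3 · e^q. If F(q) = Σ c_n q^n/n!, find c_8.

529

The EGF product rule gives c_8 = Σ_{k_1+k_2=8} C(8; k_1,k_2) · ∏ g_i(k_i), where (1+q)^3 gives the falling factorial (3)_k; e^q gives (1)^k.
g_1(k) for k = 0…8: 1, 3, 6, 6, 0, 0, 0, 0, 0.
g_2(k) for k = 0…8: 1, 1, 1, 1, 1, 1, 1, 1, 1.
c_8 = Σ_k C(8,k)·g_1(k)·g_2(8−k) = 1·1·1 + 8·3·1 + 28·6·1 + 56·6·1 = 1 + 24 + 168 + 336 = 529.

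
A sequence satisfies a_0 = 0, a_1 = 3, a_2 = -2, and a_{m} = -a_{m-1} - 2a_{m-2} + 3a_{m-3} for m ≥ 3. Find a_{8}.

The ordinary generating function has denominator 1 + t + 2t^2 - 3t^3.
Iterating the recurrence: a_0,…,a_{8} = 0, 3, -2, -4, 17, -15, -31, 112, -95.

-95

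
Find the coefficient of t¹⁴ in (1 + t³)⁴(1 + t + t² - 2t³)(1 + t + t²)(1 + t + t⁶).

3

(1 + t³)⁴ has coefficients 1,0,0,4,0,0,6,0,0,4,0,0,1 for degrees 0…12.
(1 + t + t² - 2t³) has coefficients 1,1,1,-2,0,0,0,0,0,0,0,0,0,0,0 for degrees 0…14.
Multiplying by (1 + t + t²) gives running coefficients 1,2,3,0,-1,-2,0,0,0,0,0,0,0,0,0 for degrees 0…14.
Finally multiplying by (1 + t + t⁶), the product of all factors after the first has coefficients 1,3,5,3,-1,-3,-1,2,3,0,-1,-2,0,0,0 for degrees 0…14.
[t¹⁴] = 1·0 + 4·(-2) + 6·3 + 4·(-3) + 1·5 = 3.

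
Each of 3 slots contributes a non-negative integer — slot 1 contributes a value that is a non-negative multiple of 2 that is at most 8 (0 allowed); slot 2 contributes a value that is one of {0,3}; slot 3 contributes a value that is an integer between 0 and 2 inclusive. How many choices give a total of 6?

3

The generating function for the choices is (1 + t^2 + t^4 + t^6 + t^8)·(1 + t^3)·(1 + t + t^2); the count is [t^6].
(1 + t^2 + t^4 + t^6 + t^8) has coefficients 1,0,1,0,1,0,1 for degrees 0…6.
(1 + t^3) has coefficients 1,0,0,1,0,0,0 for degrees 0…6.
Finally multiplying by (1 + t + t^2), the product of all factors after the first has coefficients 1,1,1,1,1,1,0 for degrees 0…6.
[t^6] = 1·0 + 1·1 + 1·1 + 1·1 = 3.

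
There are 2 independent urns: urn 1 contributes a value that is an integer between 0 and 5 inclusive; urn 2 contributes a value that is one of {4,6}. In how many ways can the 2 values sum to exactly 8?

The generating function for the choices is (1 + x + x^2 + x^3 + x^4 + x^5)·(x^4 + x^6); the count is [x^8].
(1 + x + x^2 + x^3 + x^4 + x^5) has coefficients 1,1,1,1,1,1 for degrees 0…5.
(x^4 + x^6) has coefficients 0,0,0,0,1,0,1,0,0 for degrees 0…8.
[x^8] = 1·0 + 1·0 + 1·1 + 1·0 + 1·1 + 1·0 = 2.

2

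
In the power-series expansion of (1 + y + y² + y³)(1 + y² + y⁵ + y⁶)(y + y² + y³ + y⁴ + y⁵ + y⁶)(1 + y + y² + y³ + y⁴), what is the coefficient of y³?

(1 + y + y² + y³) has coefficients 1,1,1,1 for degrees 0…3.
(1 + y² + y⁵ + y⁶) has coefficients 1,0,1,0 for degrees 0…3.
Multiplying by (y + y² + y³ + y⁴ + y⁵ + y⁶) gives running coefficients 0,1,1,2 for degrees 0…3.
Finally multiplying by (1 + y + y² + y³ + y⁴), the product of all factors after the first has coefficients 0,1,2,4 for degrees 0…3.
[y³] = 1·4 + 1·2 + 1·1 + 1·0 = 7.

7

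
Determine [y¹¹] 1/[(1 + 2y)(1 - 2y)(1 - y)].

1365

The denominator gives the recurrence a_n = a_(n−1) + 4a_(n−2) − 4a_(n−3) for n ≥ 3; the numerator fixes a_0 = 1, a_1 = 1, a_2 = 5.
Iterating: 1, 1, 5, 5, 21, 21, 85, 85, 341, 341, 1365, 1365, so a_11 = 1365.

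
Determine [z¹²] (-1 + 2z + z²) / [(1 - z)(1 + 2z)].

The denominator gives the recurrence a_n = −a_(n−1) + 2a_(n−2) for n ≥ 3; the numerator fixes a_0 = -1, a_1 = 3, a_2 = -4.
Iterating: -1, 3, -4, 10, -18, 38, -74, 150, -298, 598, -1194, 2390, -4778, so a_12 = -4778.

-4778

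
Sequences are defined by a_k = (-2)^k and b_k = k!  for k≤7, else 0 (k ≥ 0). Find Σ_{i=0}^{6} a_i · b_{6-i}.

592

Write out a_i and b_{6-i} for i = 0,…,6 and sum the products.
Σ = 1·720 − 2·120 + 4·24 − 8·6 + 16·2 − 32·1 + 64·1 = 592.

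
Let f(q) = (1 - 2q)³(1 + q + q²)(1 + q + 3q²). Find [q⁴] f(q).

(1 - 2q)³ has coefficients 1,-6,12,-8 for degrees 0…3.
(1 + q + q²) has coefficients 1,1,1,0,0 for degrees 0…4.
Finally multiplying by (1 + q + 3q²), the product of all factors after the first has coefficients 1,2,5,4,3 for degrees 0…4.
[q⁴] = 1·3 − 6·4 + 12·5 − 8·2 = 23.

23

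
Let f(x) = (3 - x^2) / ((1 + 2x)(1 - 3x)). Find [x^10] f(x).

103478

The denominator gives the recurrence a_n = a_(n−1) + 6a_(n−2) for n ≥ 3; the numerator fixes a_0 = 3, a_1 = 3, a_2 = 20.
Iterating: 3, 3, 20, 38, 158, 386, 1334, 3650, 11654, 33554, 103478, so a_10 = 103478.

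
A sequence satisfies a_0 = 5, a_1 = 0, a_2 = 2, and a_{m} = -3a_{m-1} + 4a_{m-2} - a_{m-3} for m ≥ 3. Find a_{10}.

The ordinary generating function has denominator 1 + 3x - 4x^2 + x^3.
Iterating the recurrence: a_0,…,a_{10} = 5, 0, 2, -11, 41, -169, 682, -2763, 11186, -45292, 183383.

183383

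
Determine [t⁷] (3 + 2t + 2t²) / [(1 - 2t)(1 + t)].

The denominator gives the recurrence a_n = a_(n−1) + 2a_(n−2) for n ≥ 3; the numerator fixes a_0 = 3, a_1 = 5, a_2 = 13.
Iterating: 3, 5, 13, 23, 49, 95, 193, 383, so a_7 = 383.

383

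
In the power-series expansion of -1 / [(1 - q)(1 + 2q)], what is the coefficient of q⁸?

Partial fractions give a closed form: a_n = (-1/3)·1^n + (-2/3)·(-2)^n.
At n = 8: a_8 = -171.

-171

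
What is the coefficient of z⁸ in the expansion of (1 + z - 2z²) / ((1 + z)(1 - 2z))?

The denominator gives the recurrence a_n = a_(n−1) + 2a_(n−2) for n ≥ 3; the numerator fixes a_0 = 1, a_1 = 2, a_2 = 2.
Iterating: 1, 2, 2, 6, 10, 22, 42, 86, 170, so a_8 = 170.

170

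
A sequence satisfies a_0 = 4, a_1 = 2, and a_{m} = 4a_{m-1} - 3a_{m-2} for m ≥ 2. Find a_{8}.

The ordinary generating function has denominator 1 - 4z + 3z^2.
Iterating the recurrence: a_0,…,a_{8} = 4, 2, -4, -22, -76, -238, -724, -2182, -6556.

-6556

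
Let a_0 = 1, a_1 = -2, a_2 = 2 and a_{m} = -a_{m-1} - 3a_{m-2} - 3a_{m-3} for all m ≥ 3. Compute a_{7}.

19

The ordinary generating function has denominator 1 + q + 3q^2 + 3q^3.
Iterating the recurrence: a_0,…,a_{7} = 1, -2, 2, 1, -1, -8, 8, 19.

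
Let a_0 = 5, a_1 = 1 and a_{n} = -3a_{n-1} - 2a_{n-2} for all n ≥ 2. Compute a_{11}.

The ordinary generating function has denominator 1 + 3z + 2z^2.
Iterating the recurrence: a_0,…,a_{11} = 5, 1, -13, 37, -85, 181, -373, 757, -1525, 3061, -6133, 12277.

12277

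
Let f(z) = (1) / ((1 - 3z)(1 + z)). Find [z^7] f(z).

Partial fractions give a closed form: a_n = (3/4)·3^n + (1/4)·(-1)^n.
At n = 7: a_7 = 1640.

1640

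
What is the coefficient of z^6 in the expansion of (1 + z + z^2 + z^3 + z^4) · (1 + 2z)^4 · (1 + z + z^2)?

(1 + z + z^2 + z^3 + z^4) has coefficients 1,1,1,1,1 for degrees 0…4.
(1 + 2z)^4 has coefficients 1,8,24,32,16,0,0 for degrees 0…6.
Finally multiplying by (1 + z + z^2), the product of all factors after the first has coefficients 1,9,33,64,72,48,16 for degrees 0…6.
[z^6] = 1·16 + 1·48 + 1·72 + 1·64 + 1·33 = 233.

233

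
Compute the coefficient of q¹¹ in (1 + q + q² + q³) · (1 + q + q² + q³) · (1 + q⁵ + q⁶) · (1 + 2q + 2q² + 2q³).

41

(1 + q + q² + q³) has coefficients 1,1,1,1 for degrees 0…3.
(1 + q + q² + q³) has coefficients 1,1,1,1,0,0,0,0,0,0,0,0 for degrees 0…11.
Multiplying by (1 + q⁵ + q⁶) gives running coefficients 1,1,1,1,0,1,2,2,2,1,0,0 for degrees 0…11.
Finally multiplying by (1 + 2q + 2q² + 2q³), the product of all factors after the first has coefficients 1,3,5,7,6,5,6,8,12,13,10,6 for degrees 0…11.
[q¹¹] = 1·6 + 1·10 + 1·13 + 1·12 = 41.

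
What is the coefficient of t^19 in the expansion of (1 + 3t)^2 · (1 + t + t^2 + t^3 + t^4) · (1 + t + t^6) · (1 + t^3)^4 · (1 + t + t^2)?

408

(1 + 3t)^2 has coefficients 1,6,9 for degrees 0…2.
(1 + t + t^2 + t^3 + t^4) has coefficients 1,1,1,1,1,0,0,0,0,0,0,0,0,0,0,0,0,0,0,0 for degrees 0…19.
Multiplying by (1 + t + t^6) gives running coefficients 1,2,2,2,2,1,1,1,1,1,1,0,0,0,0,0,0,0,0,0 for degrees 0…19.
Multiplying by (1 + t^3)^4 gives running coefficients 1,2,2,6,10,9,15,21,17,21,25,18,19,20,12,12,12,5,5,5 for degrees 0…19.
Finally multiplying by (1 + t + t^2), the product of all factors after the first has coefficients 1,3,5,10,18,25,34,45,53,59,63,64,62,57,51,44,36,29,22,15 for degrees 0…19.
[t^19] = 1·15 + 6·22 + 9·29 = 408.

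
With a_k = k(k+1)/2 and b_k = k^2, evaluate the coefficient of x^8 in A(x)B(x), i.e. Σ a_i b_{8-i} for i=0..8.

714

Write out a_i and b_{8-i} for i = 0,…,8 and sum the products.
Σ = 0·64 + 1·49 + 3·36 + 6·25 + 10·16 + 15·9 + 21·4 + 28·1 + 36·0 = 714.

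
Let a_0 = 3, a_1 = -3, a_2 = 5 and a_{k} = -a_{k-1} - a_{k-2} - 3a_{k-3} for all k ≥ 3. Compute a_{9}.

-131

The ordinary generating function has denominator 1 + t + t^2 + 3t^3.
Iterating the recurrence: a_0,…,a_{9} = 3, -3, 5, -11, 15, -19, 37, -63, 83, -131.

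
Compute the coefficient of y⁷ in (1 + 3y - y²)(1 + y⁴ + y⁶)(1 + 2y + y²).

(1 + 3y - y²) has coefficients 1,3,-1 for degrees 0…2.
(1 + y⁴ + y⁶) has coefficients 1,0,0,0,1,0,1,0 for degrees 0…7.
Finally multiplying by (1 + 2y + y²), the product of all factors after the first has coefficients 1,2,1,0,1,2,2,2 for degrees 0…7.
[y⁷] = 1·2 + 3·2 − 1·2 = 6.

6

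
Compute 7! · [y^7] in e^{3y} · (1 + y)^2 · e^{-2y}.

The EGF product rule gives c_7 = Σ_{k_1+k_2+k_3=7} C(7; k_1,k_2,k_3) · ∏ g_i(k_i), where e^{3y} gives (3)^k; (1+y)^2 gives the falling factorial (2)_k; e^{-2y} gives (-2)^k.
g_1(k) for k = 0…7: 1, 3, 9, 27, 81, 243, 729, 2187.
g_2(k) for k = 0…7: 1, 2, 2, 0, 0, 0, 0, 0.
g_3(k) for k = 0…7: 1, -2, 4, -8, 16, -32, 64, -128.
First combine the last two factors: h(k) = Σ_j C(k,j)·g_2(j)·g_3(k−j) for k = 0…7: 1, 0, -2, 4, 0, -32, 160, -576.
c_7 = Σ_k C(7,k)·g_1(k)·h(7−k) = 1·1·(-576) + 7·3·160 + 21·9·(-32) + 35·81·4 + 21·243·(-2) + 1·2187·1 = −576 + 3360 − 6048 + 11340 − 10206 + 2187 = 57.

57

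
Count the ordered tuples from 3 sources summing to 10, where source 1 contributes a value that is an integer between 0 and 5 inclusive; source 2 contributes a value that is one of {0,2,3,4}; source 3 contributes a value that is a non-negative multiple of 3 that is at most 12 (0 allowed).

The generating function for the choices is (1 + q + q^2 + q^3 + q^4 + q^5)·(1 + q^2 + q^3 + q^4)·(1 + q^3 + q^6 + q^9 + q^12); the count is [q^10].
(1 + q + q^2 + q^3 + q^4 + q^5) has coefficients 1,1,1,1,1,1 for degrees 0…5.
(1 + q^2 + q^3 + q^4) has coefficients 1,0,1,1,1,0,0,0,0,0,0 for degrees 0…10.
Finally multiplying by (1 + q^3 + q^6 + q^9 + q^12), the product of all factors after the first has coefficients 1,0,1,2,1,1,2,1,1,2,1 for degrees 0…10.
[q^10] = 1·1 + 1·2 + 1·1 + 1·1 + 1·2 + 1·1 = 8.

8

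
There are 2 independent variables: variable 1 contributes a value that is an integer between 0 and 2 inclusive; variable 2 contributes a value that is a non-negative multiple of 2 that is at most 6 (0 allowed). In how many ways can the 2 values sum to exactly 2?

2

The generating function for the choices is (1 + y + y^2)·(1 + y^2 + y^4 + y^6); the count is [y^2].
(1 + y + y^2) has coefficients 1,1,1 for degrees 0…2.
(1 + y^2 + y^4 + y^6) has coefficients 1,0,1 for degrees 0…2.
[y^2] = 1·1 + 1·0 + 1·1 = 2.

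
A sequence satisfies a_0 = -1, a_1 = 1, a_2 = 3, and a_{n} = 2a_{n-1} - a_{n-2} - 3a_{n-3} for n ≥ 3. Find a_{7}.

The ordinary generating function has denominator 1 - 2x + x^2 + 3x^3.
Iterating the recurrence: a_0,…,a_{7} = -1, 1, 3, 8, 10, 3, -28, -89.

-89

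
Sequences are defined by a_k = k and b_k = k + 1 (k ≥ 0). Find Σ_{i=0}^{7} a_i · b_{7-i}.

This is [x^7] in the product of the two ordinary generating functions.
Σ = 0·8 + 1·7 + 2·6 + 3·5 + 4·4 + 5·3 + 6·2 + 7·1 = 84.

84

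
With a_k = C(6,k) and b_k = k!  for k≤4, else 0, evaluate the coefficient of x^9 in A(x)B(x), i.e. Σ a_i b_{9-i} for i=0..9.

This is [x^9] in the product of the two ordinary generating functions.
Σ = 1·0 + 6·0 + 15·0 + 20·0 + 15·0 + 6·24 + 1·6 + 0·2 + 0·1 + 0·1 = 150.

150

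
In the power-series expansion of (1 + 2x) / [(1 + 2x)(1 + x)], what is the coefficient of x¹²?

The denominator gives the recurrence a_n = −3a_(n−1) − 2a_(n−2) for n ≥ 2; the numerator fixes a_0 = 1, a_1 = -1.
Iterating: 1, -1, 1, -1, 1, -1, 1, -1, 1, -1, 1, -1, 1, so a_12 = 1.

1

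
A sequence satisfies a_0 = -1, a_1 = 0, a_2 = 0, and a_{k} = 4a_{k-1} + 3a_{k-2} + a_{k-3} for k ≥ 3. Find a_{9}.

The ordinary generating function has denominator 1 - 4y - 3y^2 - y^3.
Iterating the recurrence: a_0,…,a_{9} = -1, 0, 0, -1, -4, -19, -89, -417, -1954, -9156.

-9156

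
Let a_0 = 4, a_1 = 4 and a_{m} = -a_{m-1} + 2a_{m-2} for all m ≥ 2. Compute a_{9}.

4

The ordinary generating function has denominator 1 + z - 2z^2.
Iterating the recurrence: a_0,…,a_{9} = 4, 4, 4, 4, 4, 4, 4, 4, 4, 4.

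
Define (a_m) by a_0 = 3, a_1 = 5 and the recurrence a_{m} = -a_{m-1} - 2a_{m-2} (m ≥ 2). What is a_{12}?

The ordinary generating function has denominator 1 + y + 2y^2.
Iterating the recurrence: a_0,…,a_{12} = 3, 5, -11, 1, 21, -23, -19, 65, -27, -103, 157, 49, -363.

-363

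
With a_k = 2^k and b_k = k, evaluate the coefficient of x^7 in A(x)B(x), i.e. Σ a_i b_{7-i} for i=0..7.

The convolution is the x^7 coefficient of A(x)B(x).
Σ = 1·7 + 2·6 + 4·5 + 8·4 + 16·3 + 32·2 + 64·1 + 128·0 = 247.

247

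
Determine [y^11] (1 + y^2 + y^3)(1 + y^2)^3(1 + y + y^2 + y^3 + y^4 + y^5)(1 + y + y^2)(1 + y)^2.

(1 + y^2 + y^3) has coefficients 1,0,1,1 for degrees 0…3.
(1 + y^2)^3 has coefficients 1,0,3,0,3,0,1,0,0,0,0,0 for degrees 0…11.
Multiplying by (1 + y + y^2 + y^3 + y^4 + y^5) gives running coefficients 1,1,4,4,7,7,7,7,4,4,1,1 for degrees 0…11.
Multiplying by (1 + y + y^2) gives running coefficients 1,2,6,9,15,18,21,21,18,15,9,6 for degrees 0…11.
Finally multiplying by (1 + y)^2, the product of all factors after the first has coefficients 1,4,11,23,39,57,72,81,81,72,57,39 for degrees 0…11.
[y^11] = 1·39 + 1·72 + 1·81 = 192.

192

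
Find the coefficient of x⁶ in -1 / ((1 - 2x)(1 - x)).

Partial fractions give a closed form: a_n = (-2)·2^n + (1)·1^n.
At n = 6: a_6 = -127.

-127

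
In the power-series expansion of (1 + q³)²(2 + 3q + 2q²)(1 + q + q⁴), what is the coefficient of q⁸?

(1 + q³)² has coefficients 1,0,0,2,0,0,1 for degrees 0…6.
(2 + 3q + 2q²) has coefficients 2,3,2,0,0,0,0,0,0 for degrees 0…8.
Finally multiplying by (1 + q + q⁴), the product of all factors after the first has coefficients 2,5,5,2,2,3,2,0,0 for degrees 0…8.
[q⁸] = 1·0 + 2·3 + 1·5 = 11.

11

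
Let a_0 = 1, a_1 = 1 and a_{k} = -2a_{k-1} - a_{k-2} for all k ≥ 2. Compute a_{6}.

-11

The ordinary generating function has denominator 1 + 2q + q^2.
Iterating the recurrence: a_0,…,a_{6} = 1, 1, -3, 5, -7, 9, -11.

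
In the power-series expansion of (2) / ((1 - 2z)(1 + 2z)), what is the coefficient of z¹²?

8192

Partial fractions give a closed form: a_n = (1)·2^n + (1)·(-2)^n.
At n = 12: a_12 = 8192.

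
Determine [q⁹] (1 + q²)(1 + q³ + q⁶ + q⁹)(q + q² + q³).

(1 + q²) has coefficients 1,0,1 for degrees 0…2.
(1 + q³ + q⁶ + q⁹) has coefficients 1,0,0,1,0,0,1,0,0,1 for degrees 0…9.
Finally multiplying by (q + q² + q³), the product of all factors after the first has coefficients 0,1,1,1,1,1,1,1,1,1 for degrees 0…9.
[q⁹] = 1·1 + 1·1 = 2.

2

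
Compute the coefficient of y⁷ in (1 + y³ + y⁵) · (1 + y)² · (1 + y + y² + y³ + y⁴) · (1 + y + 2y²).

(1 + y³ + y⁵) has coefficients 1,0,0,1,0,1 for degrees 0…5.
(1 + y)² has coefficients 1,2,1,0,0,0,0,0 for degrees 0…7.
Multiplying by (1 + y + y² + y³ + y⁴) gives running coefficients 1,3,4,4,4,3,1,0 for degrees 0…7.
Finally multiplying by (1 + y + 2y²), the product of all factors after the first has coefficients 1,4,9,14,16,15,12,7 for degrees 0…7.
[y⁷] = 1·7 + 1·16 + 1·9 = 32.

32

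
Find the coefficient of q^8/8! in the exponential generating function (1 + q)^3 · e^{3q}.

The EGF product rule gives c_8 = Σ_{k_1+k_2=8} C(8; k_1,k_2) · ∏ g_i(k_i), where (1+q)^3 gives the falling factorial (3)_k; e^{3q} gives (3)^k.
g_1(k) for k = 0…8: 1, 3, 6, 6, 0, 0, 0, 0, 0.
g_2(k) for k = 0…8: 1, 3, 9, 27, 81, 243, 729, 2187, 6561.
c_8 = Σ_k C(8,k)·g_1(k)·g_2(8−k) = 1·1·6561 + 8·3·2187 + 28·6·729 + 56·6·243 = 6561 + 52488 + 122472 + 81648 = 263169.

263169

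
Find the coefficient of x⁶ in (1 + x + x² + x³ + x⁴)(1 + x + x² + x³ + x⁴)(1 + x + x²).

12

(1 + x + x² + x³ + x⁴) has coefficients 1,1,1,1,1 for degrees 0…4.
(1 + x + x² + x³ + x⁴) has coefficients 1,1,1,1,1,0,0 for degrees 0…6.
Finally multiplying by (1 + x + x²), the product of all factors after the first has coefficients 1,2,3,3,3,2,1 for degrees 0…6.
[x⁶] = 1·1 + 1·2 + 1·3 + 1·3 + 1·3 = 12.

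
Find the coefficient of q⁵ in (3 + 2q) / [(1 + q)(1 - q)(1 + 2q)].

Partial fractions give a closed form: a_n = (-1/2)·(-1)^n + (5/6)·1^n + (8/3)·(-2)^n.
At n = 5: a_5 = -84.

-84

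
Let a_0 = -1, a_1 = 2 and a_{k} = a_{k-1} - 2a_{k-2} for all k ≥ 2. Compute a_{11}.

24

The ordinary generating function has denominator 1 - y + 2y^2.
Iterating the recurrence: a_0,…,a_{11} = -1, 2, 4, 0, -8, -8, 8, 24, 8, -40, -56, 24.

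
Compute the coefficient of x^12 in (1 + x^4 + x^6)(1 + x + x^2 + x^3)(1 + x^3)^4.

(1 + x^4 + x^6) has coefficients 1,0,0,0,1,0,1 for degrees 0…6.
(1 + x + x^2 + x^3) has coefficients 1,1,1,1,0,0,0,0,0,0,0,0,0 for degrees 0…12.
Finally multiplying by (1 + x^3)^4, the product of all factors after the first has coefficients 1,1,1,5,4,4,10,6,6,10,4,4,5 for degrees 0…12.
[x^12] = 1·5 + 1·6 + 1·10 = 21.

21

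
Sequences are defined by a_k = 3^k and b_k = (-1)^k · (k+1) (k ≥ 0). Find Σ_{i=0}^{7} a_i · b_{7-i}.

1228

Write out a_i and b_{7-i} for i = 0,…,7 and sum the products.
Σ = 1·(-8) + 3·7 + 9·(-6) + 27·5 + 81·(-4) + 243·3 + 729·(-2) + 2187·1 = 1228.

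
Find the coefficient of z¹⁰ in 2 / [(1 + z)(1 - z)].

The denominator gives the recurrence a_n = a_(n−2) for n ≥ 2; the numerator fixes a_0 = 2, a_1 = 0.
Iterating: 2, 0, 2, 0, 2, 0, 2, 0, 2, 0, 2, so a_10 = 2.

2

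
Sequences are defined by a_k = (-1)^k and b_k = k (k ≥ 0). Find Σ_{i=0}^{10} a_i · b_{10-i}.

5

The convolution is the x^10 coefficient of A(x)B(x).
Σ = 1·10 − 1·9 + 1·8 − 1·7 + 1·6 − 1·5 + 1·4 − 1·3 + 1·2 − 1·1 + 1·0 = 5.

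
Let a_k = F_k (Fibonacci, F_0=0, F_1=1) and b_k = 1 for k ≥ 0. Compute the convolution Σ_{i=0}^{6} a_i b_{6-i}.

20

This is [x^6] in the product of the two ordinary generating functions.
Σ = 0·1 + 1·1 + 1·1 + 2·1 + 3·1 + 5·1 + 8·1 = 20.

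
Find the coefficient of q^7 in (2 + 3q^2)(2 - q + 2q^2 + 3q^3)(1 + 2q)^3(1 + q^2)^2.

549

(2 + 3q^2) has coefficients 2,0,3 for degrees 0…2.
(2 - q + 2q^2 + 3q^3) has coefficients 2,-1,2,3,0,0,0,0 for degrees 0…7.
Multiplying by (1 + 2q)^3 gives running coefficients 2,11,20,19,34,52,24,0 for degrees 0…7.
Finally multiplying by (1 + q^2)^2, the product of all factors after the first has coefficients 2,11,24,41,76,101,112,123 for degrees 0…7.
[q^7] = 2·123 + 3·101 = 549.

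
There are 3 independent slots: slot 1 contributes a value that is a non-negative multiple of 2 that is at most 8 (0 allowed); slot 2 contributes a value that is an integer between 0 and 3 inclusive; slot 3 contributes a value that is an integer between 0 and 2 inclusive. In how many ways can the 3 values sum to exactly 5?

6

The generating function for the choices is (1 + x^2 + x^4 + x^6 + x^8)·(1 + x + x^2 + x^3)·(1 + x + x^2); the count is [x^5].
(1 + x^2 + x^4 + x^6 + x^8) has coefficients 1,0,1,0,1,0 for degrees 0…5.
(1 + x + x^2 + x^3) has coefficients 1,1,1,1,0,0 for degrees 0…5.
Finally multiplying by (1 + x + x^2), the product of all factors after the first has coefficients 1,2,3,3,2,1 for degrees 0…5.
[x^5] = 1·1 + 1·3 + 1·2 = 6.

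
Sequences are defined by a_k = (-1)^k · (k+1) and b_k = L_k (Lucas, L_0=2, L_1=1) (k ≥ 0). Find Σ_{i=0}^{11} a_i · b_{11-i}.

The convolution is the x^11 coefficient of A(x)B(x).
Σ = 1·199 − 2·123 + 3·76 − 4·47 + 5·29 − 6·18 + 7·11 − 8·7 + 9·4 − 10·3 + 11·1 − 12·2 = 44.

44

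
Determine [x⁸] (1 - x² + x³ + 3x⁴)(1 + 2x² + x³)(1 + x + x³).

4

(1 - x² + x³ + 3x⁴) has coefficients 1,0,-1,1,3 for degrees 0…4.
(1 + 2x² + x³) has coefficients 1,0,2,1,0,0,0,0,0 for degrees 0…8.
Finally multiplying by (1 + x + x³), the product of all factors after the first has coefficients 1,1,2,4,1,2,1,0,0 for degrees 0…8.
[x⁸] = 1·0 − 1·1 + 1·2 + 3·1 = 4.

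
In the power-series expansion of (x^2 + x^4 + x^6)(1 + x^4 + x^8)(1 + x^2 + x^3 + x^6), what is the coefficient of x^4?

2

(x^2 + x^4 + x^6) has coefficients 0,0,1,0,1 for degrees 0…4.
(1 + x^4 + x^8) has coefficients 1,0,0,0,1 for degrees 0…4.
Finally multiplying by (1 + x^2 + x^3 + x^6), the product of all factors after the first has coefficients 1,0,1,1,1 for degrees 0…4.
[x^4] = 1·1 + 1·1 = 2.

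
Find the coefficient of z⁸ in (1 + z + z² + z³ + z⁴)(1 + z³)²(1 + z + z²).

(1 + z + z² + z³ + z⁴) has coefficients 1,1,1,1,1 for degrees 0…4.
(1 + z³)² has coefficients 1,0,0,2,0,0,1,0,0 for degrees 0…8.
Finally multiplying by (1 + z + z²), the product of all factors after the first has coefficients 1,1,1,2,2,2,1,1,1 for degrees 0…8.
[z⁸] = 1·1 + 1·1 + 1·1 + 1·2 + 1·2 = 7.

7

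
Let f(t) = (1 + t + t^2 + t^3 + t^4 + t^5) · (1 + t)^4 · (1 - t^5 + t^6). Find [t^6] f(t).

11

(1 + t + t^2 + t^3 + t^4 + t^5) has coefficients 1,1,1,1,1,1 for degrees 0…5.
(1 + t)^4 has coefficients 1,4,6,4,1,0,0 for degrees 0…6.
Finally multiplying by (1 - t^5 + t^6), the product of all factors after the first has coefficients 1,4,6,4,1,-1,-3 for degrees 0…6.
[t^6] = 1·(-3) + 1·(-1) + 1·1 + 1·4 + 1·6 + 1·4 = 11.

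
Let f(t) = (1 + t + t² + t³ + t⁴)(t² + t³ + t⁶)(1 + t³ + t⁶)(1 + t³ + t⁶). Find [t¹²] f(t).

(1 + t + t² + t³ + t⁴) has coefficients 1,1,1,1,1 for degrees 0…4.
(t² + t³ + t⁶) has coefficients 0,0,1,1,0,0,1,0,0,0,0,0,0 for degrees 0…12.
Multiplying by (1 + t³ + t⁶) gives running coefficients 0,0,1,1,0,1,2,0,1,2,0,0,1 for degrees 0…12.
Finally multiplying by (1 + t³ + t⁶), the product of all factors after the first has coefficients 0,0,1,1,0,2,3,0,3,5,0,2,5 for degrees 0…12.
[t¹²] = 1·5 + 1·2 + 1·0 + 1·5 + 1·3 = 15.

15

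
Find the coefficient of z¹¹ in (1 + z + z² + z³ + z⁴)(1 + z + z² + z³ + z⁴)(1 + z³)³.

(1 + z + z² + z³ + z⁴) has coefficients 1,1,1,1,1 for degrees 0…4.
(1 + z + z² + z³ + z⁴) has coefficients 1,1,1,1,1,0,0,0,0,0,0,0 for degrees 0…11.
Finally multiplying by (1 + z³)³, the product of all factors after the first has coefficients 1,1,1,4,4,3,6,6,3,4,4,1 for degrees 0…11.
[z¹¹] = 1·1 + 1·4 + 1·4 + 1·3 + 1·6 = 18.

18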